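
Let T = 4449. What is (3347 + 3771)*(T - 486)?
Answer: 28208634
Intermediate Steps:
(3347 + 3771)*(T - 486) = (3347 + 3771)*(4449 - 486) = 7118*3963 = 28208634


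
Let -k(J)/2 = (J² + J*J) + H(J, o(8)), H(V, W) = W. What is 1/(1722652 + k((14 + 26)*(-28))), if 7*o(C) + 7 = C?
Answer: -7/23064638 ≈ -3.0349e-7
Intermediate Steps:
o(C) = -1 + C/7
k(J) = -2/7 - 4*J² (k(J) = -2*((J² + J*J) + (-1 + (⅐)*8)) = -2*((J² + J²) + (-1 + 8/7)) = -2*(2*J² + ⅐) = -2*(⅐ + 2*J²) = -2/7 - 4*J²)
1/(1722652 + k((14 + 26)*(-28))) = 1/(1722652 + (-2/7 - 4*784*(14 + 26)²)) = 1/(1722652 + (-2/7 - 4*(40*(-28))²)) = 1/(1722652 + (-2/7 - 4*(-1120)²)) = 1/(1722652 + (-2/7 - 4*1254400)) = 1/(1722652 + (-2/7 - 5017600)) = 1/(1722652 - 35123202/7) = 1/(-23064638/7) = -7/23064638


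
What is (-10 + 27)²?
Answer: 289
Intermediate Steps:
(-10 + 27)² = 17² = 289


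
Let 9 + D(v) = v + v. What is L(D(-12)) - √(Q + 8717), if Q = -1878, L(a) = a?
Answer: -33 - √6839 ≈ -115.70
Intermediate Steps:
D(v) = -9 + 2*v (D(v) = -9 + (v + v) = -9 + 2*v)
L(D(-12)) - √(Q + 8717) = (-9 + 2*(-12)) - √(-1878 + 8717) = (-9 - 24) - √6839 = -33 - √6839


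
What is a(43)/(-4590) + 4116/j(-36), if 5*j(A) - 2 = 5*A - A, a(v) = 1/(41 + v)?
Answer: -3967412471/27374760 ≈ -144.93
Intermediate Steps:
j(A) = 2/5 + 4*A/5 (j(A) = 2/5 + (5*A - A)/5 = 2/5 + (4*A)/5 = 2/5 + 4*A/5)
a(43)/(-4590) + 4116/j(-36) = 1/((41 + 43)*(-4590)) + 4116/(2/5 + (4/5)*(-36)) = -1/4590/84 + 4116/(2/5 - 144/5) = (1/84)*(-1/4590) + 4116/(-142/5) = -1/385560 + 4116*(-5/142) = -1/385560 - 10290/71 = -3967412471/27374760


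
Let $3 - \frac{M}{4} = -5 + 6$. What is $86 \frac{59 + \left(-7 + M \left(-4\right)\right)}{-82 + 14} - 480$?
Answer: $- \frac{8590}{17} \approx -505.29$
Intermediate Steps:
$M = 8$ ($M = 12 - 4 \left(-5 + 6\right) = 12 - 4 = 8$)
$86 \frac{59 + \left(-7 + M \left(-4\right)\right)}{-82 + 14} - 480 = 86 \frac{59 + \left(-7 + 8 \left(-4\right)\right)}{-82 + 14} - 480 = 86 \frac{59 - 39}{-68} - 480 = 86 \left(59 - 39\right) \left(- \frac{1}{68}\right) - 480 = 86 \cdot 20 \left(- \frac{1}{68}\right) - 480 = 86 \left(- \frac{5}{17}\right) - 480 = - \frac{430}{17} - 480 = - \frac{8590}{17}$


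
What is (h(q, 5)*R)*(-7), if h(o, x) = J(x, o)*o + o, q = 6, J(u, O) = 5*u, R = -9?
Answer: 9828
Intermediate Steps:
h(o, x) = o + 5*o*x (h(o, x) = (5*x)*o + o = 5*o*x + o = o + 5*o*x)
(h(q, 5)*R)*(-7) = ((6*(1 + 5*5))*(-9))*(-7) = ((6*(1 + 25))*(-9))*(-7) = ((6*26)*(-9))*(-7) = (156*(-9))*(-7) = -1404*(-7) = 9828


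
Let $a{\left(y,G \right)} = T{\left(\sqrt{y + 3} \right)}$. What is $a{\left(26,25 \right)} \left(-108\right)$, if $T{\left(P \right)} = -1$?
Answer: $108$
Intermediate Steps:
$a{\left(y,G \right)} = -1$
$a{\left(26,25 \right)} \left(-108\right) = \left(-1\right) \left(-108\right) = 108$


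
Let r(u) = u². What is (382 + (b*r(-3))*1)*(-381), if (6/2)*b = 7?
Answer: -153543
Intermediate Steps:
b = 7/3 (b = (⅓)*7 = 7/3 ≈ 2.3333)
(382 + (b*r(-3))*1)*(-381) = (382 + ((7/3)*(-3)²)*1)*(-381) = (382 + ((7/3)*9)*1)*(-381) = (382 + 21*1)*(-381) = (382 + 21)*(-381) = 403*(-381) = -153543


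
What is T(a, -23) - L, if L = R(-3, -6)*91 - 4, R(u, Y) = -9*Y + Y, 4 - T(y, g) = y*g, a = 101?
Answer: -2037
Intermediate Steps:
T(y, g) = 4 - g*y (T(y, g) = 4 - y*g = 4 - g*y)
R(u, Y) = -8*Y
L = 4364 (L = -8*(-6)*91 - 4 = 48*91 - 4 = 4368 - 4 = 4364)
T(a, -23) - L = (4 - 1*(-23)*101) - 1*4364 = (4 + 2323) - 4364 = 2327 - 4364 = -2037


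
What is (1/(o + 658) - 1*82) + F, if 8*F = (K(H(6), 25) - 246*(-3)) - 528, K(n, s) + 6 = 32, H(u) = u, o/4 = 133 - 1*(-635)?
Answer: -97912/1865 ≈ -52.500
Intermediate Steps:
o = 3072 (o = 4*(133 - 1*(-635)) = 4*(133 + 635) = 4*768 = 3072)
K(n, s) = 26 (K(n, s) = -6 + 32 = 26)
F = 59/2 (F = ((26 - 246*(-3)) - 528)/8 = ((26 + 738) - 528)/8 = (764 - 528)/8 = (⅛)*236 = 59/2 ≈ 29.500)
(1/(o + 658) - 1*82) + F = (1/(3072 + 658) - 1*82) + 59/2 = (1/3730 - 82) + 59/2 = -305859/3730 + 59/2 = -97912/1865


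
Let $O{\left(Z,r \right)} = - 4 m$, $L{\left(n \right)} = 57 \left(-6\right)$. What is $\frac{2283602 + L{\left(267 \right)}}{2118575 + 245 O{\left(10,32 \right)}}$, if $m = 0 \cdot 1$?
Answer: $\frac{456652}{423715} \approx 1.0777$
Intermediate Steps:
$L{\left(n \right)} = -342$
$m = 0$
$O{\left(Z,r \right)} = 0$ ($O{\left(Z,r \right)} = \left(-4\right) 0 = 0$)
$\frac{2283602 + L{\left(267 \right)}}{2118575 + 245 O{\left(10,32 \right)}} = \frac{2283602 - 342}{2118575 + 245 \cdot 0} = \frac{2283260}{2118575 + 0} = \frac{2283260}{2118575} = 2283260 \cdot \frac{1}{2118575} = \frac{456652}{423715}$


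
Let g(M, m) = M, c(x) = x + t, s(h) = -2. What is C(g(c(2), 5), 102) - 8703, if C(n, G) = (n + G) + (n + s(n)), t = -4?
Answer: -8607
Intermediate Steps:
c(x) = -4 + x (c(x) = x - 4 = -4 + x)
C(n, G) = -2 + G + 2*n (C(n, G) = (n + G) + (n - 2) = (G + n) + (-2 + n) = -2 + G + 2*n)
C(g(c(2), 5), 102) - 8703 = (-2 + 102 + 2*(-4 + 2)) - 8703 = (-2 + 102 + 2*(-2)) - 8703 = (-2 + 102 - 4) - 8703 = 96 - 8703 = -8607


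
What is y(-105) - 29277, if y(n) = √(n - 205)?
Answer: -29277 + I*√310 ≈ -29277.0 + 17.607*I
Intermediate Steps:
y(n) = √(-205 + n)
y(-105) - 29277 = √(-205 - 105) - 29277 = √(-310) - 29277 = I*√310 - 29277 = -29277 + I*√310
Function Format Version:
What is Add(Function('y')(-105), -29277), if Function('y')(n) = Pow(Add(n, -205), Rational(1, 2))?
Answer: Add(-29277, Mul(I, Pow(310, Rational(1, 2)))) ≈ Add(-29277., Mul(17.607, I))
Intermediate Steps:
Function('y')(n) = Pow(Add(-205, n), Rational(1, 2))
Add(Function('y')(-105), -29277) = Add(Pow(Add(-205, -105), Rational(1, 2)), -29277) = Add(Pow(-310, Rational(1, 2)), -29277) = Add(Mul(I, Pow(310, Rational(1, 2))), -29277) = Add(-29277, Mul(I, Pow(310, Rational(1, 2))))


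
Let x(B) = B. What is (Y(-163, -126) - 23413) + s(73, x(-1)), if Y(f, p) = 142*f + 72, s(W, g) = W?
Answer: -46414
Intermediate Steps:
Y(f, p) = 72 + 142*f
(Y(-163, -126) - 23413) + s(73, x(-1)) = ((72 + 142*(-163)) - 23413) + 73 = ((72 - 23146) - 23413) + 73 = (-23074 - 23413) + 73 = -46487 + 73 = -46414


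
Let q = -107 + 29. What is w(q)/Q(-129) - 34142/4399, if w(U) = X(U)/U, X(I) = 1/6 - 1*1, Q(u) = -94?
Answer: -1501996859/193520808 ≈ -7.7614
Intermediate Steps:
q = -78
X(I) = -⅚ (X(I) = ⅙ - 1 = -⅚)
w(U) = -5/(6*U)
w(q)/Q(-129) - 34142/4399 = -⅚/(-78)/(-94) - 34142/4399 = -⅚*(-1/78)*(-1/94) - 34142*1/4399 = (5/468)*(-1/94) - 34142/4399 = -5/43992 - 34142/4399 = -1501996859/193520808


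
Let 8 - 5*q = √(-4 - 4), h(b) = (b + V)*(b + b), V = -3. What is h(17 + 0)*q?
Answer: 3808/5 - 952*I*√2/5 ≈ 761.6 - 269.27*I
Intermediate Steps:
h(b) = 2*b*(-3 + b) (h(b) = (b - 3)*(b + b) = (-3 + b)*(2*b) = 2*b*(-3 + b))
q = 8/5 - 2*I*√2/5 (q = 8/5 - √(-4 - 4)/5 = 8/5 - 2*I*√2/5 ≈ 1.6 - 0.56569*I)
h(17 + 0)*q = (2*(17 + 0)*(-3 + (17 + 0)))*(8/5 - 2*I*√2/5) = (2*17*(-3 + 17))*(8/5 - 2*I*√2/5) = (2*17*14)*(8/5 - 2*I*√2/5) = 476*(8/5 - 2*I*√2/5) = 3808/5 - 952*I*√2/5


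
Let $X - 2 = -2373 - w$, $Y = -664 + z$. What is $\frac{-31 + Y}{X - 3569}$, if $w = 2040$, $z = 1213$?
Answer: $- \frac{37}{570} \approx -0.064912$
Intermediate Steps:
$Y = 549$ ($Y = -664 + 1213 = 549$)
$X = -4411$ ($X = 2 - 4413 = -4411$)
$\frac{-31 + Y}{X - 3569} = \frac{-31 + 549}{-4411 - 3569} = \frac{518}{-7980} = 518 \left(- \frac{1}{7980}\right) = - \frac{37}{570}$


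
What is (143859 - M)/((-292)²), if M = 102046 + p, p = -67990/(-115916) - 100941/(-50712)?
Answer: 20481296279855/41767509668224 ≈ 0.49036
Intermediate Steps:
p = 1262382153/489861016 (p = -67990*(-1/115916) - 100941*(-1/50712) = 33995/57958 + 33647/16904 = 1262382153/489861016 ≈ 2.5770)
M = 49989619620889/489861016 (M = 102046 + 1262382153/489861016 = 49989619620889/489861016 ≈ 1.0205e+5)
(143859 - M)/((-292)²) = (143859 - 1*49989619620889/489861016)/((-292)²) = (143859 - 49989619620889/489861016)/85264 = (20481296279855/489861016)*(1/85264) = 20481296279855/41767509668224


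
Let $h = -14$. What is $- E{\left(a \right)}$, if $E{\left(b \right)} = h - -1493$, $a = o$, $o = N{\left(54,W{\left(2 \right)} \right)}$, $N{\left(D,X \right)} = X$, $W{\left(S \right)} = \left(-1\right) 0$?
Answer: $-1479$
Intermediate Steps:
$W{\left(S \right)} = 0$
$o = 0$
$a = 0$
$E{\left(b \right)} = 1479$ ($E{\left(b \right)} = -14 - -1493 = -14 + 1493 = 1479$)
$- E{\left(a \right)} = \left(-1\right) 1479 = -1479$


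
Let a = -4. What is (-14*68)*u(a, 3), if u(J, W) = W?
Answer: -2856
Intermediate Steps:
(-14*68)*u(a, 3) = -14*68*3 = -952*3 = -2856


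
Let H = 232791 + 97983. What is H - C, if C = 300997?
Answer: 29777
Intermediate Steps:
H = 330774
H - C = 330774 - 1*300997 = 330774 - 300997 = 29777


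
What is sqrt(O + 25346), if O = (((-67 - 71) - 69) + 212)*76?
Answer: sqrt(25726) ≈ 160.39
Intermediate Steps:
O = 380 (O = ((-138 - 69) + 212)*76 = (-207 + 212)*76 = 5*76 = 380)
sqrt(O + 25346) = sqrt(380 + 25346) = sqrt(25726)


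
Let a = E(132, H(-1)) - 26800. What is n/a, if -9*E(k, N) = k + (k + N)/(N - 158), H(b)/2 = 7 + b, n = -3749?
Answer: 821031/5872388 ≈ 0.13981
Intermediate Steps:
H(b) = 14 + 2*b (H(b) = 2*(7 + b) = 14 + 2*b)
E(k, N) = -k/9 - (N + k)/(9*(-158 + N)) (E(k, N) = -(k + (k + N)/(N - 158))/9 = -(k + (N + k)/(-158 + N))/9 = -k/9 - (N + k)/(9*(-158 + N)))
a = -5872388/219 (a = (-(14 + 2*(-1)) + 157*132 - 1*(14 + 2*(-1))*132)/(9*(-158 + (14 + 2*(-1)))) - 26800 = (-(14 - 2) + 20724 - 1*(14 - 2)*132)/(9*(-158 + (14 - 2))) - 26800 = (-1*12 + 20724 - 1*12*132)/(9*(-158 + 12)) - 26800 = (1/9)*(-12 + 20724 - 1584)/(-146) - 26800 = (1/9)*(-1/146)*19128 - 26800 = -3188/219 - 26800 = -5872388/219 ≈ -26815.)
n/a = -3749/(-5872388/219) = -3749*(-219/5872388) = 821031/5872388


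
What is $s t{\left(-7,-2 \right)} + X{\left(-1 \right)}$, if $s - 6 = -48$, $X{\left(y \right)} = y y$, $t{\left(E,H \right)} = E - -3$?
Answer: $169$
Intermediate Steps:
$t{\left(E,H \right)} = 3 + E$ ($t{\left(E,H \right)} = E + 3 = 3 + E$)
$X{\left(y \right)} = y^{2}$
$s = -42$ ($s = 6 - 48 = -42$)
$s t{\left(-7,-2 \right)} + X{\left(-1 \right)} = - 42 \left(3 - 7\right) + \left(-1\right)^{2} = \left(-42\right) \left(-4\right) + 1 = 168 + 1 = 169$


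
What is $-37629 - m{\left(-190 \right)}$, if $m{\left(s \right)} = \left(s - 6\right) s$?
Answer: $-74869$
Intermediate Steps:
$m{\left(s \right)} = s \left(-6 + s\right)$ ($m{\left(s \right)} = \left(-6 + s\right) s = s \left(-6 + s\right)$)
$-37629 - m{\left(-190 \right)} = -37629 - - 190 \left(-6 - 190\right) = -37629 - \left(-190\right) \left(-196\right) = -37629 - 37240 = -74869$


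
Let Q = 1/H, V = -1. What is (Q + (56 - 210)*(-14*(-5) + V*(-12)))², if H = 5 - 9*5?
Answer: 255147224641/1600 ≈ 1.5947e+8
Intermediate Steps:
H = -40 (H = 5 - 45 = -40)
Q = -1/40 (Q = 1/(-40) = -1/40 ≈ -0.025000)
(Q + (56 - 210)*(-14*(-5) + V*(-12)))² = (-1/40 + (56 - 210)*(-14*(-5) - 1*(-12)))² = (-1/40 - 154*(70 + 12))² = (-1/40 - 154*82)² = (-1/40 - 12628)² = (-505121/40)² = 255147224641/1600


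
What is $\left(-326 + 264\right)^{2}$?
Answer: $3844$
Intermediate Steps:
$\left(-326 + 264\right)^{2} = \left(-62\right)^{2} = 3844$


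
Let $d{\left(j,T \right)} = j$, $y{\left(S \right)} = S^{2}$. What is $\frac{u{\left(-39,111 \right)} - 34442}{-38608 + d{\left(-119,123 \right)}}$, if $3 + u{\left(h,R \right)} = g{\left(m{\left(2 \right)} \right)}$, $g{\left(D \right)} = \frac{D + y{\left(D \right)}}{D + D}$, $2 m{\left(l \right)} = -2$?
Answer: $\frac{34445}{38727} \approx 0.88943$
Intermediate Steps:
$m{\left(l \right)} = -1$ ($m{\left(l \right)} = \frac{1}{2} \left(-2\right) = -1$)
$g{\left(D \right)} = \frac{D + D^{2}}{2 D}$ ($g{\left(D \right)} = \frac{D + D^{2}}{D + D} = \frac{D + D^{2}}{2 D}$)
$u{\left(h,R \right)} = -3$ ($u{\left(h,R \right)} = -3 + \left(\frac{1}{2} + \frac{1}{2} \left(-1\right)\right) = -3 + \left(\frac{1}{2} - \frac{1}{2}\right) = -3 + 0 = -3$)
$\frac{u{\left(-39,111 \right)} - 34442}{-38608 + d{\left(-119,123 \right)}} = \frac{-3 - 34442}{-38608 - 119} = - \frac{34445}{-38727} = \left(-34445\right) \left(- \frac{1}{38727}\right) = \frac{34445}{38727}$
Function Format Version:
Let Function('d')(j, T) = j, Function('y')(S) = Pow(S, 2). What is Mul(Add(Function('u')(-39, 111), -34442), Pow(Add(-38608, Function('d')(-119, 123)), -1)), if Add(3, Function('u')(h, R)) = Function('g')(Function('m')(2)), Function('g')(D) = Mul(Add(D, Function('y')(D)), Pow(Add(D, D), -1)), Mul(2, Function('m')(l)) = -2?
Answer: Rational(34445, 38727) ≈ 0.88943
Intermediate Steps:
Function('m')(l) = -1 (Function('m')(l) = Mul(Rational(1, 2), -2) = -1)
Function('g')(D) = Mul(Rational(1, 2), Pow(D, -1), Add(D, Pow(D, 2))) (Function('g')(D) = Mul(Add(D, Pow(D, 2)), Pow(Add(D, D), -1)) = Mul(Add(D, Pow(D, 2)), Pow(Mul(2, D), -1)) = Mul(Add(D, Pow(D, 2)), Mul(Rational(1, 2), Pow(D, -1))) = Mul(Rational(1, 2), Pow(D, -1), Add(D, Pow(D, 2))))
Function('u')(h, R) = -3 (Function('u')(h, R) = Add(-3, Add(Rational(1, 2), Mul(Rational(1, 2), -1))) = Add(-3, Add(Rational(1, 2), Rational(-1, 2))) = Add(-3, 0) = -3)
Mul(Add(Function('u')(-39, 111), -34442), Pow(Add(-38608, Function('d')(-119, 123)), -1)) = Mul(Add(-3, -34442), Pow(Add(-38608, -119), -1)) = Mul(-34445, Pow(-38727, -1)) = Mul(-34445, Rational(-1, 38727)) = Rational(34445, 38727)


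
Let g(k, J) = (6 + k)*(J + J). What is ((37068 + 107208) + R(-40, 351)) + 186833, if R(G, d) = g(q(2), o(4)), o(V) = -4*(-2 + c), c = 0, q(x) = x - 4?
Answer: 331173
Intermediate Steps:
q(x) = -4 + x
o(V) = 8 (o(V) = -4*(-2 + 0) = -4*(-2) = 8)
g(k, J) = 2*J*(6 + k) (g(k, J) = (6 + k)*(2*J) = 2*J*(6 + k))
R(G, d) = 64 (R(G, d) = 2*8*(6 + (-4 + 2)) = 2*8*(6 - 2) = 2*8*4 = 64)
((37068 + 107208) + R(-40, 351)) + 186833 = ((37068 + 107208) + 64) + 186833 = (144276 + 64) + 186833 = 144340 + 186833 = 331173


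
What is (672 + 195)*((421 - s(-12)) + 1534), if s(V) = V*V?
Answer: 1570137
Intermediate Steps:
s(V) = V²
(672 + 195)*((421 - s(-12)) + 1534) = (672 + 195)*((421 - 1*(-12)²) + 1534) = 867*((421 - 1*144) + 1534) = 867*((421 - 144) + 1534) = 867*(277 + 1534) = 867*1811 = 1570137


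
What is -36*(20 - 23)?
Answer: 108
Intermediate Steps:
-36*(20 - 23) = -36*(-3) = 108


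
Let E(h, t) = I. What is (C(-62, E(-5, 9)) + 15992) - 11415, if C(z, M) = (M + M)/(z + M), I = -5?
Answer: 306669/67 ≈ 4577.1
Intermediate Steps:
E(h, t) = -5
C(z, M) = 2*M/(M + z) (C(z, M) = (2*M)/(M + z) = 2*M/(M + z))
(C(-62, E(-5, 9)) + 15992) - 11415 = (2*(-5)/(-5 - 62) + 15992) - 11415 = (2*(-5)/(-67) + 15992) - 11415 = (2*(-5)*(-1/67) + 15992) - 11415 = (10/67 + 15992) - 11415 = 1071474/67 - 11415 = 306669/67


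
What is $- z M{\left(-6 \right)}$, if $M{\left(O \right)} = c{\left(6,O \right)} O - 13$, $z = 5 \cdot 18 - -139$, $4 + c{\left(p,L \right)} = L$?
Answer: $-10763$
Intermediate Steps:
$c{\left(p,L \right)} = -4 + L$
$z = 229$ ($z = 90 + 139 = 229$)
$M{\left(O \right)} = -13 + O \left(-4 + O\right)$ ($M{\left(O \right)} = \left(-4 + O\right) O - 13 = O \left(-4 + O\right) - 13 = -13 + O \left(-4 + O\right)$)
$- z M{\left(-6 \right)} = \left(-1\right) 229 \left(-13 - 6 \left(-4 - 6\right)\right) = - 229 \left(-13 - -60\right) = - 229 \left(-13 + 60\right) = \left(-229\right) 47 = -10763$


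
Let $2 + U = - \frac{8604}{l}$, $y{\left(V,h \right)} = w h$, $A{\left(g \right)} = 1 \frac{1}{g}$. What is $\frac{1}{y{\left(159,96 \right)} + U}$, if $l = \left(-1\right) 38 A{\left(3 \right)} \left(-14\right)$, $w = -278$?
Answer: $- \frac{133}{3556223} \approx -3.7399 \cdot 10^{-5}$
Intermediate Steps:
$A{\left(g \right)} = \frac{1}{g}$
$y{\left(V,h \right)} = - 278 h$
$l = \frac{532}{3}$ ($l = \frac{\left(-1\right) 38}{3} \left(-14\right) = \left(-38\right) \frac{1}{3} \left(-14\right) = \left(- \frac{38}{3}\right) \left(-14\right) = \frac{532}{3} \approx 177.33$)
$U = - \frac{6719}{133}$ ($U = -2 - \frac{8604}{\frac{532}{3}} = -2 - \frac{6453}{133} = - \frac{6719}{133} \approx -50.519$)
$\frac{1}{y{\left(159,96 \right)} + U} = \frac{1}{\left(-278\right) 96 - \frac{6719}{133}} = \frac{1}{-26688 - \frac{6719}{133}} = \frac{1}{- \frac{3556223}{133}} = - \frac{133}{3556223}$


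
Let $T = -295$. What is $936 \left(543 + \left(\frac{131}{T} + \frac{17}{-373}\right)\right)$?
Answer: $\frac{55874638872}{110035} \approx 5.0779 \cdot 10^{5}$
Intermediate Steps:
$936 \left(543 + \left(\frac{131}{T} + \frac{17}{-373}\right)\right) = 936 \left(543 + \left(\frac{131}{-295} + \frac{17}{-373}\right)\right) = 936 \left(543 + \left(131 \left(- \frac{1}{295}\right) + 17 \left(- \frac{1}{373}\right)\right)\right) = 936 \left(543 - \frac{53878}{110035}\right) = 936 \cdot \frac{59695127}{110035} = \frac{55874638872}{110035}$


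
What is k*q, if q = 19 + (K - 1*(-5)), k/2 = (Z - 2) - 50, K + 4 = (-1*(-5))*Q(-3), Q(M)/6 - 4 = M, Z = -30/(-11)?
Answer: -54200/11 ≈ -4927.3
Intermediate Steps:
Z = 30/11 (Z = -30*(-1/11) = 30/11 ≈ 2.7273)
Q(M) = 24 + 6*M
K = 26 (K = -4 + (-1*(-5))*(24 + 6*(-3)) = -4 + 5*(24 - 18) = -4 + 5*6 = -4 + 30 = 26)
k = -1084/11 (k = 2*((30/11 - 2) - 50) = 2*(8/11 - 50) = 2*(-542/11) = -1084/11 ≈ -98.545)
q = 50 (q = 19 + (26 - 1*(-5)) = 19 + (26 + 5) = 19 + 31 = 50)
k*q = -1084/11*50 = -54200/11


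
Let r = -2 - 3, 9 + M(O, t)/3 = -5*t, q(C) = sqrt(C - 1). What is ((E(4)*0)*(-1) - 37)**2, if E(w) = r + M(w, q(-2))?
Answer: 1369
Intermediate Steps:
q(C) = sqrt(-1 + C)
M(O, t) = -27 - 15*t (M(O, t) = -27 + 3*(-5*t) = -27 - 15*t)
r = -5
E(w) = -32 - 15*I*sqrt(3) (E(w) = -5 + (-27 - 15*sqrt(-1 - 2)) = -5 + (-27 - 15*I*sqrt(3)) = -32 - 15*I*sqrt(3))
((E(4)*0)*(-1) - 37)**2 = (((-32 - 15*I*sqrt(3))*0)*(-1) - 37)**2 = (0*(-1) - 37)**2 = (0 - 37)**2 = (-37)**2 = 1369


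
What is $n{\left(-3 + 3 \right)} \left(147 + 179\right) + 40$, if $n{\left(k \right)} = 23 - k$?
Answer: $7538$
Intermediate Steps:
$n{\left(-3 + 3 \right)} \left(147 + 179\right) + 40 = \left(23 - \left(-3 + 3\right)\right) \left(147 + 179\right) + 40 = \left(23 - 0\right) 326 + 40 = \left(23 + 0\right) 326 + 40 = 23 \cdot 326 + 40 = 7498 + 40 = 7538$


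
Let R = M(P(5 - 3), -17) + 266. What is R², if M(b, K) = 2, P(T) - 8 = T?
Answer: 71824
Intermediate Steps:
P(T) = 8 + T
R = 268 (R = 2 + 266 = 268)
R² = 268² = 71824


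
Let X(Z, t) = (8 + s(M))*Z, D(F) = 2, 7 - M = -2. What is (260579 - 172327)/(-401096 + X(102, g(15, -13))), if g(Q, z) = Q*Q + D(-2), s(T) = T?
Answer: -44126/199681 ≈ -0.22098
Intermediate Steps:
M = 9 (M = 7 - 1*(-2) = 7 + 2 = 9)
g(Q, z) = 2 + Q**2 (g(Q, z) = Q*Q + 2 = Q**2 + 2 = 2 + Q**2)
X(Z, t) = 17*Z (X(Z, t) = (8 + 9)*Z = 17*Z)
(260579 - 172327)/(-401096 + X(102, g(15, -13))) = (260579 - 172327)/(-401096 + 17*102) = 88252/(-401096 + 1734) = 88252/(-399362) = 88252*(-1/399362) = -44126/199681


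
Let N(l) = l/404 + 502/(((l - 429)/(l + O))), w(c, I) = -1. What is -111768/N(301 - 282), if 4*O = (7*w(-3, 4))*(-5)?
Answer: 4628312880/1405033 ≈ 3294.1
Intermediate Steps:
O = 35/4 (O = ((7*(-1))*(-5))/4 = (-7*(-5))/4 = (¼)*35 = 35/4 ≈ 8.7500)
N(l) = l/404 + 502*(35/4 + l)/(-429 + l) (N(l) = l/404 + 502/(((l - 429)/(l + 35/4))) = l*(1/404) + 502/(((-429 + l)/(35/4 + l))) = l/404 + 502/(((-429 + l)/(35/4 + l))) = l/404 + 502*((35/4 + l)/(-429 + l)) = l/404 + 502*(35/4 + l)/(-429 + l))
-111768/N(301 - 282) = -111768*404*(-429 + (301 - 282))/(1774570 + (301 - 282)² + 202379*(301 - 282)) = -111768*404*(-429 + 19)/(1774570 + 19² + 202379*19) = -111768*(-165640/(1774570 + 361 + 3845201)) = -111768/((1/404)*(-1/410)*5620132) = -111768/(-1405033/41410) = -111768*(-41410/1405033) = 4628312880/1405033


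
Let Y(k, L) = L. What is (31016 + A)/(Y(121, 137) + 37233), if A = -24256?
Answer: 676/3737 ≈ 0.18089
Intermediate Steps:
(31016 + A)/(Y(121, 137) + 37233) = (31016 - 24256)/(137 + 37233) = 6760/37370 = 6760*(1/37370) = 676/3737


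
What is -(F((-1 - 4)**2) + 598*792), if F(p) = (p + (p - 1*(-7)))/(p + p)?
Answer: -23680857/50 ≈ -4.7362e+5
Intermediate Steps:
F(p) = (7 + 2*p)/(2*p) (F(p) = (p + (p + 7))/((2*p)) = (p + (7 + p))*(1/(2*p)) = (7 + 2*p)*(1/(2*p)) = (7 + 2*p)/(2*p))
-(F((-1 - 4)**2) + 598*792) = -((7/2 + (-1 - 4)**2)/((-1 - 4)**2) + 598*792) = -((7/2 + (-5)**2)/((-5)**2) + 473616) = -((7/2 + 25)/25 + 473616) = -((1/25)*(57/2) + 473616) = -(57/50 + 473616) = -1*23680857/50 = -23680857/50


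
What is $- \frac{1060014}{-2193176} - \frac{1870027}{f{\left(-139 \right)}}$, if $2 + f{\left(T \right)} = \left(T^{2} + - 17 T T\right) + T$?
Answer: $\frac{2214568142815}{339149446876} \approx 6.5298$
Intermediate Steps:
$f{\left(T \right)} = -2 + T - 16 T^{2}$ ($f{\left(T \right)} = -2 + \left(\left(T^{2} + - 17 T T\right) + T\right) = -2 + \left(\left(T^{2} - 17 T^{2}\right) + T\right) = -2 - \left(- T + 16 T^{2}\right) = -2 + T - 16 T^{2}$)
$- \frac{1060014}{-2193176} - \frac{1870027}{f{\left(-139 \right)}} = - \frac{1060014}{-2193176} - \frac{1870027}{-2 - 139 - 16 \left(-139\right)^{2}} = \left(-1060014\right) \left(- \frac{1}{2193176}\right) - \frac{1870027}{-2 - 139 - 309136} = \frac{530007}{1096588} - \frac{1870027}{-2 - 139 - 309136} = \frac{530007}{1096588} - \frac{1870027}{-309277} = \frac{530007}{1096588} - - \frac{1870027}{309277} = \frac{530007}{1096588} + \frac{1870027}{309277} = \frac{2214568142815}{339149446876}$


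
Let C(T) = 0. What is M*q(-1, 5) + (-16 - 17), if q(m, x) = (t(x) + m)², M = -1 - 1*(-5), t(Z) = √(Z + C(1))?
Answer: -9 - 8*√5 ≈ -26.889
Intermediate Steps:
t(Z) = √Z (t(Z) = √(Z + 0) = √Z)
M = 4 (M = -1 + 5 = 4)
q(m, x) = (m + √x)² (q(m, x) = (√x + m)² = (m + √x)²)
M*q(-1, 5) + (-16 - 17) = 4*(-1 + √5)² + (-16 - 17) = 4*(-1 + √5)² - 33 = -33 + 4*(-1 + √5)²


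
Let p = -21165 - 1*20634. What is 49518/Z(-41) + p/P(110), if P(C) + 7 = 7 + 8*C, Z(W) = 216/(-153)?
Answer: -30908019/880 ≈ -35123.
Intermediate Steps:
p = -41799 (p = -21165 - 20634 = -41799)
Z(W) = -24/17 (Z(W) = 216*(-1/153) = -24/17)
P(C) = 8*C (P(C) = -7 + (7 + 8*C) = 8*C)
49518/Z(-41) + p/P(110) = 49518/(-24/17) - 41799/(8*110) = 49518*(-17/24) - 41799/880 = -140301/4 - 41799*1/880 = -140301/4 - 41799/880 = -30908019/880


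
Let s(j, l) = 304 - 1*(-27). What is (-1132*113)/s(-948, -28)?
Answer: -127916/331 ≈ -386.45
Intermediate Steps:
s(j, l) = 331 (s(j, l) = 304 + 27 = 331)
(-1132*113)/s(-948, -28) = -1132*113/331 = -127916*1/331 = -127916/331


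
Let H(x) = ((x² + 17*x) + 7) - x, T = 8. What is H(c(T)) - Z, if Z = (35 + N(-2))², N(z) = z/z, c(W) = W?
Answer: -1097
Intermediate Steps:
H(x) = 7 + x² + 16*x (H(x) = (7 + x² + 17*x) - x = 7 + x² + 16*x)
N(z) = 1
Z = 1296 (Z = (35 + 1)² = 36² = 1296)
H(c(T)) - Z = (7 + 8² + 16*8) - 1*1296 = (7 + 64 + 128) - 1296 = 199 - 1296 = -1097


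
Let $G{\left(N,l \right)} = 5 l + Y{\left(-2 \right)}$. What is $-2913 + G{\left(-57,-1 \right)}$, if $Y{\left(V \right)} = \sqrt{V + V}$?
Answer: $-2918 + 2 i \approx -2918.0 + 2.0 i$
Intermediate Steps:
$Y{\left(V \right)} = \sqrt{2} \sqrt{V}$ ($Y{\left(V \right)} = \sqrt{2 V} = \sqrt{2} \sqrt{V}$)
$G{\left(N,l \right)} = 2 i + 5 l$ ($G{\left(N,l \right)} = 5 l + \sqrt{2} \sqrt{-2} = 5 l + \sqrt{2} i \sqrt{2} = 5 l + 2 i = 2 i + 5 l$)
$-2913 + G{\left(-57,-1 \right)} = -2913 + \left(2 i + 5 \left(-1\right)\right) = -2913 - \left(5 - 2 i\right) = -2918 + 2 i$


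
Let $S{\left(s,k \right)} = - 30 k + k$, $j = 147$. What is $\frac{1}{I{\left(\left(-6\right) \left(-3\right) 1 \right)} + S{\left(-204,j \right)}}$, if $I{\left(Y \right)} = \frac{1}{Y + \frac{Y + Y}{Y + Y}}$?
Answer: $- \frac{19}{80996} \approx -0.00023458$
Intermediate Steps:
$S{\left(s,k \right)} = - 29 k$
$I{\left(Y \right)} = \frac{1}{1 + Y}$ ($I{\left(Y \right)} = \frac{1}{Y + \frac{2 Y}{2 Y}} = \frac{1}{Y + 2 Y \frac{1}{2 Y}} = \frac{1}{Y + 1} = \frac{1}{1 + Y}$)
$\frac{1}{I{\left(\left(-6\right) \left(-3\right) 1 \right)} + S{\left(-204,j \right)}} = \frac{1}{\frac{1}{1 + \left(-6\right) \left(-3\right) 1} - 4263} = \frac{1}{\frac{1}{1 + 18 \cdot 1} - 4263} = \frac{1}{\frac{1}{1 + 18} - 4263} = \frac{1}{\frac{1}{19} - 4263} = \frac{1}{- \frac{80996}{19}} = - \frac{19}{80996}$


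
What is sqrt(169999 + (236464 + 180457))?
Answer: 2*sqrt(146730) ≈ 766.11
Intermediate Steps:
sqrt(169999 + (236464 + 180457)) = sqrt(169999 + 416921) = sqrt(586920) = 2*sqrt(146730)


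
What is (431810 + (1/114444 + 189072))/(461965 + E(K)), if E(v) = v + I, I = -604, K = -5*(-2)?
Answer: 71056219609/52801142724 ≈ 1.3457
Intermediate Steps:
K = 10
E(v) = -604 + v (E(v) = v - 604 = -604 + v)
(431810 + (1/114444 + 189072))/(461965 + E(K)) = (431810 + (1/114444 + 189072))/(461965 + (-604 + 10)) = (431810 + (1/114444 + 189072))/(461965 - 594) = (431810 + 21638155969/114444)/461371 = (71056219609/114444)*(1/461371) = 71056219609/52801142724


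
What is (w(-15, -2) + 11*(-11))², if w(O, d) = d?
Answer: 15129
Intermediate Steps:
(w(-15, -2) + 11*(-11))² = (-2 + 11*(-11))² = (-2 - 121)² = (-123)² = 15129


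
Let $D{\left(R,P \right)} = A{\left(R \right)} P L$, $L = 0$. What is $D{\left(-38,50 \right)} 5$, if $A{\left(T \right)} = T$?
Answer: $0$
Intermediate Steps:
$D{\left(R,P \right)} = 0$ ($D{\left(R,P \right)} = R P 0 = P R 0 = 0$)
$D{\left(-38,50 \right)} 5 = 0 \cdot 5 = 0$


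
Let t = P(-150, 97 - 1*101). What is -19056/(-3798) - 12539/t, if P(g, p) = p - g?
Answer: -7473491/92418 ≈ -80.866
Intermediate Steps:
t = 146 (t = (97 - 1*101) - 1*(-150) = (97 - 101) + 150 = -4 + 150 = 146)
-19056/(-3798) - 12539/t = -19056/(-3798) - 12539/146 = -19056*(-1/3798) - 12539*1/146 = 3176/633 - 12539/146 = -7473491/92418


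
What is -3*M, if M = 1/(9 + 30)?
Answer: -1/13 ≈ -0.076923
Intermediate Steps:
M = 1/39 ≈ 0.025641
-3*M = -3*1/39 = -1/13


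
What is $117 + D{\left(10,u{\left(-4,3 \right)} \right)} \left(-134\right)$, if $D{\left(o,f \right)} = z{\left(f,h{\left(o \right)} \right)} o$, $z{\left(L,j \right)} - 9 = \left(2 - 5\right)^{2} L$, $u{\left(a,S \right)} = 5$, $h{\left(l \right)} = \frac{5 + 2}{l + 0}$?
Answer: $-72243$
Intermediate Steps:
$h{\left(l \right)} = \frac{7}{l}$
$z{\left(L,j \right)} = 9 + 9 L$ ($z{\left(L,j \right)} = 9 + \left(2 - 5\right)^{2} L = 9 + \left(-3\right)^{2} L = 9 + 9 L$)
$D{\left(o,f \right)} = o \left(9 + 9 f\right)$ ($D{\left(o,f \right)} = \left(9 + 9 f\right) o = o \left(9 + 9 f\right)$)
$117 + D{\left(10,u{\left(-4,3 \right)} \right)} \left(-134\right) = 117 + 9 \cdot 10 \left(1 + 5\right) \left(-134\right) = 117 + 9 \cdot 10 \cdot 6 \left(-134\right) = 117 + 540 \left(-134\right) = 117 - 72360 = -72243$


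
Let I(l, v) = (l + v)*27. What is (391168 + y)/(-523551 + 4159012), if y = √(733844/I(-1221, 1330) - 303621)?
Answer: 391168/3635461 + I*√291953042193/3566387241 ≈ 0.1076 + 0.00015151*I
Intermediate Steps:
I(l, v) = 27*l + 27*v
y = I*√291953042193/981 (y = √(733844/(27*(-1221) + 27*1330) - 303621) = √(733844/(-32967 + 35910) - 303621) = √(733844/2943 - 303621) = √(-892822759/2943) = I*√291953042193/981 ≈ 550.79*I)
(391168 + y)/(-523551 + 4159012) = (391168 + I*√291953042193/981)/(-523551 + 4159012) = (391168 + I*√291953042193/981)/3635461 = (391168 + I*√291953042193/981)*(1/3635461) = 391168/3635461 + I*√291953042193/3566387241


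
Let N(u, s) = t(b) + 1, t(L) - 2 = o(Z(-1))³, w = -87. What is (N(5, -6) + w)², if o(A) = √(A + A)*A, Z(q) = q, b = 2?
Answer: 7048 - 336*I*√2 ≈ 7048.0 - 475.18*I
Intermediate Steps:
o(A) = √2*A^(3/2) (o(A) = √(2*A)*A = (√2*√A)*A = √2*A^(3/2))
t(L) = 2 + 2*I*√2 (t(L) = 2 + (√2*(-1)^(3/2))³ = 2 + (√2*(-I))³ = 2 + (-I*√2)³ = 2 + 2*I*√2)
N(u, s) = 3 + 2*I*√2 (N(u, s) = (2 + 2*I*√2) + 1 = 3 + 2*I*√2)
(N(5, -6) + w)² = ((3 + 2*I*√2) - 87)² = (-84 + 2*I*√2)²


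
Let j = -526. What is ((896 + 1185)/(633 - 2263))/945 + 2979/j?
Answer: -1147449314/202556025 ≈ -5.6648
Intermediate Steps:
((896 + 1185)/(633 - 2263))/945 + 2979/j = ((896 + 1185)/(633 - 2263))/945 + 2979/(-526) = (2081/(-1630))*(1/945) + 2979*(-1/526) = (2081*(-1/1630))*(1/945) - 2979/526 = -2081/1630*1/945 - 2979/526 = -2081/1540350 - 2979/526 = -1147449314/202556025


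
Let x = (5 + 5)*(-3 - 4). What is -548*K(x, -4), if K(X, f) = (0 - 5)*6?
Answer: 16440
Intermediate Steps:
x = -70 (x = 10*(-7) = -70)
K(X, f) = -30 (K(X, f) = -5*6 = -30)
-548*K(x, -4) = -548*(-30) = 16440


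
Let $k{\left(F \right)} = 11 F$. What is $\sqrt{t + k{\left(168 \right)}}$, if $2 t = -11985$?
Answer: $\frac{3 i \sqrt{1842}}{2} \approx 64.378 i$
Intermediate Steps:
$t = - \frac{11985}{2}$ ($t = \frac{1}{2} \left(-11985\right) = - \frac{11985}{2} \approx -5992.5$)
$\sqrt{t + k{\left(168 \right)}} = \sqrt{- \frac{11985}{2} + 11 \cdot 168} = \sqrt{- \frac{11985}{2} + 1848} = \sqrt{- \frac{8289}{2}} = \frac{3 i \sqrt{1842}}{2}$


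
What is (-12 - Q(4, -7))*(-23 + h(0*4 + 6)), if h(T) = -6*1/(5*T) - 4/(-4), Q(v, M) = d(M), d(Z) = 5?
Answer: 1887/5 ≈ 377.40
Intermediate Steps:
Q(v, M) = 5
h(T) = 1 - 6/(5*T) (h(T) = -6/(5*T) - 4*(-1/4) = -6/(5*T) + 1 = 1 - 6/(5*T))
(-12 - Q(4, -7))*(-23 + h(0*4 + 6)) = (-12 - 1*5)*(-23 + (-6/5 + (0*4 + 6))/(0*4 + 6)) = (-12 - 5)*(-23 + (-6/5 + (0 + 6))/(0 + 6)) = -17*(-23 + (-6/5 + 6)/6) = -17*(-23 + (1/6)*(24/5)) = -17*(-23 + 4/5) = -17*(-111/5) = 1887/5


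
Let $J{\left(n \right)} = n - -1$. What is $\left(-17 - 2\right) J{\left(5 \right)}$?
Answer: $-114$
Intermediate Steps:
$J{\left(n \right)} = 1 + n$ ($J{\left(n \right)} = n + 1 = 1 + n$)
$\left(-17 - 2\right) J{\left(5 \right)} = \left(-17 - 2\right) \left(1 + 5\right) = \left(-19\right) 6 = -114$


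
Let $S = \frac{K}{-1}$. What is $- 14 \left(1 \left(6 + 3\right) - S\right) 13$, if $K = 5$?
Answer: $-2548$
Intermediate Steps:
$S = -5$ ($S = \frac{5}{-1} = 5 \left(-1\right) = -5$)
$- 14 \left(1 \left(6 + 3\right) - S\right) 13 = - 14 \left(1 \left(6 + 3\right) - -5\right) 13 = - 14 \left(1 \cdot 9 + 5\right) 13 = - 14 \left(9 + 5\right) 13 = \left(-14\right) 14 \cdot 13 = \left(-196\right) 13 = -2548$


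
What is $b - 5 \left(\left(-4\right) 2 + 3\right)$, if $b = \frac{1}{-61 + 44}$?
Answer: $\frac{424}{17} \approx 24.941$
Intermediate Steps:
$b = - \frac{1}{17}$ ($b = \frac{1}{-17} = - \frac{1}{17} \approx -0.058824$)
$b - 5 \left(\left(-4\right) 2 + 3\right) = - \frac{1}{17} - 5 \left(\left(-4\right) 2 + 3\right) = - \frac{1}{17} - 5 \left(-8 + 3\right) = - \frac{1}{17} - -25 = - \frac{1}{17} + 25 = \frac{424}{17}$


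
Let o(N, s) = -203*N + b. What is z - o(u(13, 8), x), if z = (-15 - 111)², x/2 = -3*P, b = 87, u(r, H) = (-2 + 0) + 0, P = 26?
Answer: 15383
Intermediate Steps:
u(r, H) = -2 (u(r, H) = -2 + 0 = -2)
x = -156 (x = 2*(-3*26) = 2*(-78) = -156)
z = 15876 (z = (-126)² = 15876)
o(N, s) = 87 - 203*N (o(N, s) = -203*N + 87 = 87 - 203*N)
z - o(u(13, 8), x) = 15876 - (87 - 203*(-2)) = 15876 - (87 + 406) = 15876 - 1*493 = 15876 - 493 = 15383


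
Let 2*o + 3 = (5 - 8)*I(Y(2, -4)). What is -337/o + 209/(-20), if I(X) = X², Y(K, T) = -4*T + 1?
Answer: -3367/348 ≈ -9.6753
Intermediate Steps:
Y(K, T) = 1 - 4*T
o = -435 (o = -3/2 + ((5 - 8)*(1 - 4*(-4))²)/2 = -3/2 + (-3*(1 + 16)²)/2 = -3/2 + (-3*17²)/2 = -3/2 + (-3*289)/2 = -3/2 + (½)*(-867) = -3/2 - 867/2 = -435)
-337/o + 209/(-20) = -337/(-435) + 209/(-20) = -337*(-1/435) + 209*(-1/20) = 337/435 - 209/20 = -3367/348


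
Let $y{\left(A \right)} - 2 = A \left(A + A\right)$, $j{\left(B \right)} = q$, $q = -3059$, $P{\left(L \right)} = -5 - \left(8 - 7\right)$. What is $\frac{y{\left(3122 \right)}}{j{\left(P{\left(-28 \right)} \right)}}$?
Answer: $- \frac{19493770}{3059} \approx -6372.6$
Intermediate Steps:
$P{\left(L \right)} = -6$ ($P{\left(L \right)} = -5 - \left(8 - 7\right) = -5 - 1 = -6$)
$j{\left(B \right)} = -3059$
$y{\left(A \right)} = 2 + 2 A^{2}$ ($y{\left(A \right)} = 2 + A \left(A + A\right) = 2 + A 2 A = 2 + 2 A^{2}$)
$\frac{y{\left(3122 \right)}}{j{\left(P{\left(-28 \right)} \right)}} = \frac{2 + 2 \cdot 3122^{2}}{-3059} = \left(2 + 2 \cdot 9746884\right) \left(- \frac{1}{3059}\right) = \left(2 + 19493768\right) \left(- \frac{1}{3059}\right) = 19493770 \left(- \frac{1}{3059}\right) = - \frac{19493770}{3059}$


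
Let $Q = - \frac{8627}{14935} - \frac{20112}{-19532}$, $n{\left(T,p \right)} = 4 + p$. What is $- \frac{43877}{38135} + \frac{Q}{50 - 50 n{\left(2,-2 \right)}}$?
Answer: $- \frac{1112065126407}{958998005750} \approx -1.1596$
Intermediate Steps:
$Q = \frac{32967539}{72927605}$ ($Q = \left(-8627\right) \frac{1}{14935} - - \frac{5028}{4883} = - \frac{8627}{14935} + \frac{5028}{4883} = \frac{32967539}{72927605} \approx 0.45206$)
$- \frac{43877}{38135} + \frac{Q}{50 - 50 n{\left(2,-2 \right)}} = - \frac{43877}{38135} + \frac{32967539}{72927605 \left(50 - 50 \left(4 - 2\right)\right)} = \left(-43877\right) \frac{1}{38135} + \frac{32967539}{72927605 \left(50 - 100\right)} = - \frac{1513}{1315} + \frac{32967539}{72927605 \left(50 - 100\right)} = - \frac{1513}{1315} + \frac{32967539}{72927605 \left(-50\right)} = - \frac{1513}{1315} + \frac{32967539}{72927605} \left(- \frac{1}{50}\right) = - \frac{1513}{1315} - \frac{32967539}{3646380250} = - \frac{1112065126407}{958998005750}$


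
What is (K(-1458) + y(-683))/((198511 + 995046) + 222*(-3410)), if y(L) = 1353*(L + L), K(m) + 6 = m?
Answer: -1849662/436537 ≈ -4.2371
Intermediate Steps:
K(m) = -6 + m
y(L) = 2706*L (y(L) = 1353*(2*L) = 2706*L)
(K(-1458) + y(-683))/((198511 + 995046) + 222*(-3410)) = ((-6 - 1458) + 2706*(-683))/((198511 + 995046) + 222*(-3410)) = (-1464 - 1848198)/(1193557 - 757020) = -1849662/436537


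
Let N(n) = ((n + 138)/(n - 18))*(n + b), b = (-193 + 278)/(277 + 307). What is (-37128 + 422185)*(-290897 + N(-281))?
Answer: -1505238915069641/13432 ≈ -1.1206e+11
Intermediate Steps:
b = 85/584 ≈ 0.14555
N(n) = (138 + n)*(85/584 + n)/(-18 + n) (N(n) = ((n + 138)/(n - 18))*(n + 85/584) = ((138 + n)/(-18 + n))*(85/584 + n) = (138 + n)*(85/584 + n)/(-18 + n))
(-37128 + 422185)*(-290897 + N(-281)) = (-37128 + 422185)*(-290897 + (11730 + 584*(-281)² + 80677*(-281))/(584*(-18 - 281))) = 385057*(-290897 + (1/584)*(11730 + 584*78961 - 22670237)/(-299)) = 385057*(-290897 + (1/584)*(-1/299)*(11730 + 46113224 - 22670237)) = 385057*(-290897 + (1/584)*(-1/299)*23454717) = 385057*(-290897 - 1804209/13432) = 385057*(-3909132713/13432) = -1505238915069641/13432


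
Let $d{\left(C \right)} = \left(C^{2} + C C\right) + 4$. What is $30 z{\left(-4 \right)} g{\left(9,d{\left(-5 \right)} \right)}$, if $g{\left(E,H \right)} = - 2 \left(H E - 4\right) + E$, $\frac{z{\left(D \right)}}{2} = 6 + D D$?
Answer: $-1260600$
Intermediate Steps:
$d{\left(C \right)} = 4 + 2 C^{2}$ ($d{\left(C \right)} = \left(C^{2} + C^{2}\right) + 4 = 2 C^{2} + 4 = 4 + 2 C^{2}$)
$z{\left(D \right)} = 12 + 2 D^{2}$ ($z{\left(D \right)} = 2 \left(6 + D D\right) = 2 \left(6 + D^{2}\right) = 12 + 2 D^{2}$)
$g{\left(E,H \right)} = 8 + E - 2 E H$ ($g{\left(E,H \right)} = - 2 \left(E H - 4\right) + E = - 2 \left(-4 + E H\right) + E = \left(8 - 2 E H\right) + E = 8 + E - 2 E H$)
$30 z{\left(-4 \right)} g{\left(9,d{\left(-5 \right)} \right)} = 30 \left(12 + 2 \left(-4\right)^{2}\right) \left(8 + 9 - 18 \left(4 + 2 \left(-5\right)^{2}\right)\right) = 30 \left(12 + 2 \cdot 16\right) \left(8 + 9 - 18 \left(4 + 2 \cdot 25\right)\right) = 30 \left(12 + 32\right) \left(8 + 9 - 18 \left(4 + 50\right)\right) = 30 \cdot 44 \left(8 + 9 - 18 \cdot 54\right) = 1320 \left(8 + 9 - 972\right) = 1320 \left(-955\right) = -1260600$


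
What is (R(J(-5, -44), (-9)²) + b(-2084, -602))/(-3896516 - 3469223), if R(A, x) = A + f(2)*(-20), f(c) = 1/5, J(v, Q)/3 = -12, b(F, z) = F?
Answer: 2124/7365739 ≈ 0.00028836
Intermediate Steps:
J(v, Q) = -36 (J(v, Q) = 3*(-12) = -36)
f(c) = ⅕
R(A, x) = -4 + A (R(A, x) = A + (⅕)*(-20) = A - 4 = -4 + A)
(R(J(-5, -44), (-9)²) + b(-2084, -602))/(-3896516 - 3469223) = ((-4 - 36) - 2084)/(-3896516 - 3469223) = (-40 - 2084)/(-7365739) = -2124*(-1/7365739) = 2124/7365739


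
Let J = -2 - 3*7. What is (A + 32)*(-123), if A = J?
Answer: -1107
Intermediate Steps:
J = -23 (J = -2 - 21 = -23)
A = -23
(A + 32)*(-123) = (-23 + 32)*(-123) = 9*(-123) = -1107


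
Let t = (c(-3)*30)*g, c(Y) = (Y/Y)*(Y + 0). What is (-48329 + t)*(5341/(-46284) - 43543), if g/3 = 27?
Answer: 16013103826901/6612 ≈ 2.4218e+9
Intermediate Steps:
g = 81 (g = 3*27 = 81)
c(Y) = Y (c(Y) = 1*Y = Y)
t = -7290 (t = -3*30*81 = -90*81 = -7290)
(-48329 + t)*(5341/(-46284) - 43543) = (-48329 - 7290)*(5341/(-46284) - 43543) = -55619*(5341*(-1/46284) - 43543) = -55619*(-763/6612 - 43543) = -55619*(-287907079/6612) = 16013103826901/6612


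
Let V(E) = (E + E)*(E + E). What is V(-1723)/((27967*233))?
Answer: 11874916/6516311 ≈ 1.8223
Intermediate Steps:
V(E) = 4*E² (V(E) = (2*E)*(2*E) = 4*E²)
V(-1723)/((27967*233)) = (4*(-1723)²)/((27967*233)) = (4*2968729)/6516311 = 11874916*(1/6516311) = 11874916/6516311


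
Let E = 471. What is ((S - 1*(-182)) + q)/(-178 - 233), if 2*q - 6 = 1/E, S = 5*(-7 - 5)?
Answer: -117751/387162 ≈ -0.30414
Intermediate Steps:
S = -60 (S = 5*(-12) = -60)
q = 2827/942 (q = 3 + (½)/471 = 3 + (½)*(1/471) = 3 + 1/942 = 2827/942 ≈ 3.0011)
((S - 1*(-182)) + q)/(-178 - 233) = ((-60 - 1*(-182)) + 2827/942)/(-178 - 233) = ((-60 + 182) + 2827/942)/(-411) = (122 + 2827/942)*(-1/411) = (117751/942)*(-1/411) = -117751/387162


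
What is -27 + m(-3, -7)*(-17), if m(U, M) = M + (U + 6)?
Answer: 41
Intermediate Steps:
m(U, M) = 6 + M + U (m(U, M) = M + (6 + U) = 6 + M + U)
-27 + m(-3, -7)*(-17) = -27 + (6 - 7 - 3)*(-17) = -27 - 4*(-17) = -27 + 68 = 41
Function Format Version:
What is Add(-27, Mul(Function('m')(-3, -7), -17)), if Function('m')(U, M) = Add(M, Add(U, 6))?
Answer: 41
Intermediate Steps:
Function('m')(U, M) = Add(6, M, U) (Function('m')(U, M) = Add(M, Add(6, U)) = Add(6, M, U))
Add(-27, Mul(Function('m')(-3, -7), -17)) = Add(-27, Mul(Add(6, -7, -3), -17)) = Add(-27, Mul(-4, -17)) = Add(-27, 68) = 41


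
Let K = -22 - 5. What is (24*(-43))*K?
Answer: 27864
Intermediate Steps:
K = -27
(24*(-43))*K = (24*(-43))*(-27) = -1032*(-27) = 27864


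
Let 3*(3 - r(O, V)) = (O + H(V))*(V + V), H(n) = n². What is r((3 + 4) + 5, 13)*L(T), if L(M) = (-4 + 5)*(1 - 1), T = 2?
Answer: 0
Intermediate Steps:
L(M) = 0 (L(M) = 1*0 = 0)
r(O, V) = 3 - 2*V*(O + V²)/3 (r(O, V) = 3 - (O + V²)*(V + V)/3 = 3 - (O + V²)*2*V/3 = 3 - 2*V*(O + V²)/3)
r((3 + 4) + 5, 13)*L(T) = (3 - ⅔*13³ - ⅔*((3 + 4) + 5)*13)*0 = (3 - ⅔*2197 - ⅔*(7 + 5)*13)*0 = (3 - 4394/3 - ⅔*12*13)*0 = (3 - 4394/3 - 104)*0 = -4697/3*0 = 0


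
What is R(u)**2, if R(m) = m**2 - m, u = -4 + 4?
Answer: 0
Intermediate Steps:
u = 0
R(u)**2 = (0*(-1 + 0))**2 = (0*(-1))**2 = 0**2 = 0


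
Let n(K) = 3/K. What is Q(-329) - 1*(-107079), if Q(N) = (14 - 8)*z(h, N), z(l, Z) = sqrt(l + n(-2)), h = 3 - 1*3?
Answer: 107079 + 3*I*sqrt(6) ≈ 1.0708e+5 + 7.3485*I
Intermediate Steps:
h = 0 (h = 3 - 3 = 0)
z(l, Z) = sqrt(-3/2 + l) (z(l, Z) = sqrt(l + 3/(-2)) = sqrt(l + 3*(-1/2)) = sqrt(l - 3/2) = sqrt(-3/2 + l))
Q(N) = 3*I*sqrt(6) (Q(N) = (14 - 8)*(sqrt(-6 + 4*0)/2) = 6*(sqrt(-6 + 0)/2) = 6*(sqrt(-6)/2) = 6*((I*sqrt(6))/2) = 6*(I*sqrt(6)/2) = 3*I*sqrt(6))
Q(-329) - 1*(-107079) = 3*I*sqrt(6) - 1*(-107079) = 3*I*sqrt(6) + 107079 = 107079 + 3*I*sqrt(6)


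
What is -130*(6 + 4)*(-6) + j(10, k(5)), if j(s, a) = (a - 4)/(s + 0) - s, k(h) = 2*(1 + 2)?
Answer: 38951/5 ≈ 7790.2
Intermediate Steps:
k(h) = 6 (k(h) = 2*3 = 6)
j(s, a) = -s + (-4 + a)/s (j(s, a) = (-4 + a)/s - s = -s + (-4 + a)/s)
-130*(6 + 4)*(-6) + j(10, k(5)) = -130*(6 + 4)*(-6) + (-4 + 6 - 1*10²)/10 = -1300*(-6) + (-4 + 6 - 1*100)/10 = -130*(-60) + (-4 + 6 - 100)/10 = 7800 + (⅒)*(-98) = 7800 - 49/5 = 38951/5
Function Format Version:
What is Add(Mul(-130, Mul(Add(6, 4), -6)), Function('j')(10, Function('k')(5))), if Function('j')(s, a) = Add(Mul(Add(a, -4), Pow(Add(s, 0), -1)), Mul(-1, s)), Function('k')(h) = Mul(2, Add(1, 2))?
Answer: Rational(38951, 5) ≈ 7790.2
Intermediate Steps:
Function('k')(h) = 6 (Function('k')(h) = Mul(2, 3) = 6)
Function('j')(s, a) = Add(Mul(-1, s), Mul(Pow(s, -1), Add(-4, a))) (Function('j')(s, a) = Add(Mul(Add(-4, a), Pow(s, -1)), Mul(-1, s)) = Add(Mul(Pow(s, -1), Add(-4, a)), Mul(-1, s)) = Add(Mul(-1, s), Mul(Pow(s, -1), Add(-4, a))))
Add(Mul(-130, Mul(Add(6, 4), -6)), Function('j')(10, Function('k')(5))) = Add(Mul(-130, Mul(Add(6, 4), -6)), Mul(Pow(10, -1), Add(-4, 6, Mul(-1, Pow(10, 2))))) = Add(Mul(-130, Mul(10, -6)), Mul(Rational(1, 10), Add(-4, 6, Mul(-1, 100)))) = Add(Mul(-130, -60), Mul(Rational(1, 10), Add(-4, 6, -100))) = Add(7800, Mul(Rational(1, 10), -98)) = Add(7800, Rational(-49, 5)) = Rational(38951, 5)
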